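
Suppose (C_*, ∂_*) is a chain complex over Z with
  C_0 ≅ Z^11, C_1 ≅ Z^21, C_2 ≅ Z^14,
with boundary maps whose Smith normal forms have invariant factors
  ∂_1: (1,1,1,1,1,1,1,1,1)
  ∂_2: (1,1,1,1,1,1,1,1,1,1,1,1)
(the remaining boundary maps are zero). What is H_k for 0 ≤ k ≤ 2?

H_0: b_0 = 11 − 0 − 9 = 2; torsion from ∂_1 factors > 1: none. So H_0 = Z^2.
H_1: b_1 = 21 − 9 − 12 = 0; torsion from ∂_2 factors > 1: none. So H_1 = 0.
H_2: b_2 = 14 − 12 − 0 = 2; torsion from ∂_3 factors > 1: none. So H_2 = Z^2.

H_0 = Z^2,  H_1 = 0,  H_2 = Z^2.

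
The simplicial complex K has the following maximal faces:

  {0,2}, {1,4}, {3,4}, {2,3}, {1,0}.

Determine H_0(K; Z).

H_0 = Z.

Take the total order 0 < 1 < 2 < 3 < 4 on the vertex set. Then K (dimension 1) consists of the simplices:

  0-simplices (5): [0], [1], [2], [3], [4]
  1-simplices (5): [0,1], [0,2], [1,4], [2,3], [3,4]

Hence C_0 ≅ Z^5, C_1 ≅ Z^5.

Boundary ∂_1: C_1 → C_0 is given by ∂[p,q] = [q] − [p].
As a 5×5 matrix over Z this has rank 4, with invariant factors (1,1,1,1).

Now H_k = ker ∂_k / im ∂_{k+1}, so:

  H_0: rank C_0 − rank ∂_1 = 5 − 4 = 1, and the invariant factors of ∂_1 are all 1, so H_0 = Z.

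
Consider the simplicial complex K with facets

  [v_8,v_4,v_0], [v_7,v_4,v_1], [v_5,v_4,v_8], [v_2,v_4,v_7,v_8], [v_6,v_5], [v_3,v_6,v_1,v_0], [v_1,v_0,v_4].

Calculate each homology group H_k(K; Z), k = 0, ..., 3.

H_0 ≅ Z,  H_1 ≅ Z,  H_2 = 0,  H_3 = 0.

We work with the vertex ordering v_0 < v_1 < v_2 < v_3 < v_4 < v_5 < v_6 < v_7 < v_8. The simplices of K, each written with vertices in increasing order, are:

  0-simplices (9): [v_0], [v_1], [v_2], [v_3], [v_4], [v_5], [v_6], [v_7], [v_8]
  1-simplices (19): (19 of them)
  2-simplices (12): (12 of them)
  3-simplices (2): [v_0,v_1,v_3,v_6], [v_2,v_4,v_7,v_8]

giving chain groups C_0 ≅ Z^9, C_1 ≅ Z^19, C_2 ≅ Z^12, C_3 ≅ Z^2.

Boundary ∂_1: C_1 → C_0 is given by ∂[p,q] = [q] − [p]. For instance
  ∂[v_4,v_8] = [v_8] − [v_4].
This gives a 9×19 integer matrix of rank 8; reducing to Smith normal form yields diagonal entries (1,1,1,1,1,1,1,1).

The boundary map ∂_2: C_2 → C_1 maps a triangle to the signed sum of its edges. For instance
  ∂[v_1,v_4,v_7] = [v_4,v_7] − [v_1,v_7] + [v_1,v_4],
  ∂[v_4,v_5,v_8] = [v_5,v_8] − [v_4,v_8] + [v_4,v_5].
The resulting 19×12 matrix has rank 10, and its Smith normal form has invariant factors (1,1,1,1,1,1,1,1,1,1).

∂_3: C_3 → C_2 sends each 3-simplex σ to the alternating sum Σ_i (−1)^i (σ with its i-th vertex removed). For instance
  ∂[v_2,v_4,v_7,v_8] = [v_4,v_7,v_8] − [v_2,v_7,v_8] + [v_2,v_4,v_8] − [v_2,v_4,v_7],
  ∂[v_0,v_1,v_3,v_6] = [v_1,v_3,v_6] − [v_0,v_3,v_6] + [v_0,v_1,v_6] − [v_0,v_1,v_3].
As a 12×2 matrix over Z this has rank 2, with invariant factors (1,1).

Reading off H_k = ker ∂_k / im ∂_{k+1}:

  H_0: rank C_0 − rank ∂_1 = 9 − 8 = 1, and the invariant factors of ∂_1 are all 1, so H_0 = Z.
  H_1: rank ker ∂_1 − rank ∂_2 = (19 − 8) − 10 = 1, and the invariant factors of ∂_2 are all 1, so H_1 = Z.
  H_2: rank ker ∂_2 − rank ∂_3 = (12 − 10) − 2 = 0, and the invariant factors of ∂_3 are all 1, so H_2 = 0.
  H_3: rank ker ∂_3 − rank ∂_4 = (2 − 2) − 0 = 0, and there is no ∂_4, so H_3 = 0.

As a check, the Euler characteristic is 9 − 19 + 12 − 2 = 0, which agrees with 1 − 1 + 0 − 0 = 0.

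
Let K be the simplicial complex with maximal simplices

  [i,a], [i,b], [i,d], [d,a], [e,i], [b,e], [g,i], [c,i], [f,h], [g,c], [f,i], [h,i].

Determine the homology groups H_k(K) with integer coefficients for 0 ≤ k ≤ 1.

H_0 = Z,  H_1 = Z^4.

We work with the vertex ordering a < b < c < d < e < f < g < h < i. The simplices of K, each written with vertices in increasing order, are:

  0-simplices (9): a, b, c, d, e, f, g, h, i
  1-simplices (12): ad, ai, be, bi, cg, ci, di, ei, fh, fi, gi, hi

giving chain groups C_0 ≅ Z^9, C_1 ≅ Z^12.

∂_1: C_1 → C_0 maps an edge to its endpoints' difference, ∂[p,q] = q − p. For instance
  ∂fi = i − f.
This gives a 9×12 integer matrix of rank 8; reducing to Smith normal form yields diagonal entries (1,1,1,1,1,1,1,1).

From H_k ≅ ker(∂_k) / im(∂_{k+1}) we obtain:

  H_0: rank C_0 − rank ∂_1 = 9 − 8 = 1, and the invariant factors of ∂_1 are all 1, so H_0 = Z.
  H_1: rank ker ∂_1 − rank ∂_2 = (12 − 8) − 0 = 4, and there is no ∂_2, so H_1 = Z^4.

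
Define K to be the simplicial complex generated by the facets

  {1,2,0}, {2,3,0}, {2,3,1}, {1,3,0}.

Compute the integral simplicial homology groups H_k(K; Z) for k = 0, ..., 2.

Take the total order 0 < 1 < 2 < 3 on the vertex set. Then K (dimension 2) consists of the simplices:

  0-simplices (4): [0], [1], [2], [3]
  1-simplices (6): [0,1], [0,2], [0,3], [1,2], [1,3], [2,3]
  2-simplices (4): [0,1,2], [0,1,3], [0,2,3], [1,2,3]

giving chain groups C_0 ≅ Z^4, C_1 ≅ Z^6, C_2 ≅ Z^4.

The boundary map ∂_1: C_1 → C_0 sends each edge [p,q] (with p < q) to q − p. For instance
  ∂[2,3] = [3] − [2].
This gives a 4×6 integer matrix of rank 3; reducing to Smith normal form yields diagonal entries (1,1,1).

The boundary map ∂_2: C_2 → C_1 acts by ∂[p,q,r] = [q,r] − [p,r] + [p,q]. For instance
  ∂[0,2,3] = [2,3] − [0,3] + [0,2],
  ∂[1,2,3] = [2,3] − [1,3] + [1,2].
The resulting 6×4 matrix has rank 3, and its Smith normal form has invariant factors (1,1,1).

Computing H_k = (kernel of ∂_k) / (image of ∂_{k+1}):

  H_0: rank C_0 − rank ∂_1 = 4 − 3 = 1, and the invariant factors of ∂_1 are all 1, so H_0 = Z.
  H_1: rank ker ∂_1 − rank ∂_2 = (6 − 3) − 3 = 0, and the invariant factors of ∂_2 are all 1, so H_1 = 0.
  H_2: rank ker ∂_2 − rank ∂_3 = (4 − 3) − 0 = 1, and there is no ∂_3, so H_2 = Z.

As a check, the Euler characteristic is 4 − 6 + 4 = 2, which agrees with 1 − 0 + 1 = 2.

H_0 = Z,  H_1 = 0,  H_2 = Z.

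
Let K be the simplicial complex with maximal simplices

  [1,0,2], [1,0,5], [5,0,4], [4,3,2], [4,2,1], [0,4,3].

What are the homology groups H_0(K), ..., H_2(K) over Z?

We work with the vertex ordering 0 < 1 < 2 < 3 < 4 < 5. The simplices of K, each written with vertices in increasing order, are:

  0-simplices (6): [0], [1], [2], [3], [4], [5]
  1-simplices (12): [0,1], [0,2], [0,3], [0,4], [0,5], [1,2], [1,4], [1,5], [2,3], [2,4], [3,4], [4,5]
  2-simplices (6): [0,1,2], [0,1,5], [0,3,4], [0,4,5], [1,2,4], [2,3,4]

giving chain groups C_0 ≅ Z^6, C_1 ≅ Z^12, C_2 ≅ Z^6.

Boundary ∂_1: C_1 → C_0 is given by ∂[p,q] = [q] − [p].
As a 6×12 matrix over Z this has rank 5, with invariant factors (1,1,1,1,1).

Boundary ∂_2: C_2 → C_1 maps a triangle to the signed sum of its edges. For instance
  ∂[1,2,4] = [2,4] − [1,4] + [1,2],
  ∂[0,1,5] = [1,5] − [0,5] + [0,1].
The resulting 12×6 matrix has rank 6, and its Smith normal form has invariant factors (1,1,1,1,1,1).

Now H_k = ker ∂_k / im ∂_{k+1}, so:

  H_0: rank C_0 − rank ∂_1 = 6 − 5 = 1, and the invariant factors of ∂_1 are all 1, so H_0 = Z.
  H_1: rank ker ∂_1 − rank ∂_2 = (12 − 5) − 6 = 1, and the invariant factors of ∂_2 are all 1, so H_1 = Z.
  H_2: rank ker ∂_2 − rank ∂_3 = (6 − 6) − 0 = 0, and there is no ∂_3, so H_2 = 0.

As a check, the Euler characteristic is 6 − 12 + 6 = 0, which agrees with 1 − 1 + 0 = 0.
(K is a triangulation of the cylinder S^1 x I.)

H_0 ≅ Z,  H_1 ≅ Z,  H_2 = 0.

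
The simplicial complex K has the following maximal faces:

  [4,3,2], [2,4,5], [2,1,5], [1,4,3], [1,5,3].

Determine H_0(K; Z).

H_0 = Z.

Fix the vertex order 1 < 2 < 3 < 4 < 5 and write every simplex with vertices in increasing order. Then dim K = 2 and the simplices of K are:

  0-simplices (5): [1], [2], [3], [4], [5]
  1-simplices (10): [1,2], [1,3], [1,4], [1,5], [2,3], [2,4], [2,5], [3,4], [3,5], [4,5]
  2-simplices (5): [1,2,5], [1,3,4], [1,3,5], [2,3,4], [2,4,5]

so the chain groups are C_0 ≅ Z^5, C_1 ≅ Z^10, C_2 ≅ Z^5.

∂_1: C_1 → C_0 maps an edge to its endpoints' difference, ∂[p,q] = q − p. For instance
  ∂[4,5] = [5] − [4].
This gives a 5×10 integer matrix of rank 4; reducing to Smith normal form yields diagonal entries (1,1,1,1).

Boundary ∂_2: C_2 → C_1 maps a triangle to the signed sum of its edges. For instance
  ∂[1,3,5] = [3,5] − [1,5] + [1,3],
  ∂[1,2,5] = [2,5] − [1,5] + [1,2].
The 10×5 boundary matrix has rank 5 and Smith normal form diag(1,1,1,1,1).

Reading off H_k = ker ∂_k / im ∂_{k+1}:

  H_0: rank C_0 − rank ∂_1 = 5 − 4 = 1, and the invariant factors of ∂_1 are all 1, so H_0 ≅ Z.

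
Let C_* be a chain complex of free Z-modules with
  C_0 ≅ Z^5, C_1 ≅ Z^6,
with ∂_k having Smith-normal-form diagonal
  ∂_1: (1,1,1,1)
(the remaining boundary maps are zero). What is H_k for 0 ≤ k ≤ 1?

H_0 ≅ Z,  H_1 ≅ Z^2.

H_0: b_0 = 5 − 0 − 4 = 1; torsion from ∂_1 factors > 1: none. So H_0 ≅ Z.
H_1: b_1 = 6 − 4 − 0 = 2; torsion from ∂_2 factors > 1: none. So H_1 ≅ Z^2.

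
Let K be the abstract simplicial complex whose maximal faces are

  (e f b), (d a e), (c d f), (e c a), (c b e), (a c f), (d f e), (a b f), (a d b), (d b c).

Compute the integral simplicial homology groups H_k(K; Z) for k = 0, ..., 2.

Fix the vertex order a < b < c < d < e < f and write every simplex with vertices in increasing order. Then dim K = 2 and the simplices of K are:

  0-simplices (6): a, b, c, d, e, f
  1-simplices (15): ab, ac, ad, ae, af, bc, bd, be, bf, cd, ce, cf, de, df, ef
  2-simplices (10): abd, abf, ace, acf, ade, bcd, bce, bef, cdf, def

giving chain groups C_0 ≅ Z^6, C_1 ≅ Z^15, C_2 ≅ Z^10.

Boundary ∂_1: C_1 → C_0 sends each edge [p,q] (with p < q) to q − p.
The resulting 6×15 matrix has rank 5, and its Smith normal form has invariant factors (1,1,1,1,1).

Boundary ∂_2: C_2 → C_1 sends each 2-simplex [p,q,r] to [q,r] − [p,r] + [p,q]. For instance
  ∂abd = bd − ad + ab,
  ∂bcd = cd − bd + bc.
This gives a 15×10 integer matrix of rank 10; reducing to Smith normal form yields diagonal entries (1,1,1,1,1,1,1,1,1,2).

Computing H_k = (kernel of ∂_k) / (image of ∂_{k+1}):

  H_0: rank C_0 − rank ∂_1 = 6 − 5 = 1, and the invariant factors of ∂_1 are all 1, so H_0 ≅ Z.
  H_1: rank ker ∂_1 − rank ∂_2 = (15 − 5) − 10 = 0, and ∂_2 has invariant factor 2 > 1, so H_1 ≅ Z/2.
  H_2: rank ker ∂_2 − rank ∂_3 = (10 − 10) − 0 = 0, and there is no ∂_3, so H_2 ≅ 0.

(K is a triangulation of the real projective plane RP^2.)

H_0 = Z,  H_1 = Z/2,  H_2 = 0.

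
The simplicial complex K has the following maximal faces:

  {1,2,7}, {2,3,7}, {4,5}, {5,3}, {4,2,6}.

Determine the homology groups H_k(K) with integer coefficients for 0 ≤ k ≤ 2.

H_0 = Z,  H_1 = Z,  H_2 = 0.

Take the total order 1 < 2 < 3 < 4 < 5 < 6 < 7 on the vertex set. Then K (dimension 2) consists of the simplices:

  0-simplices (7): [1], [2], [3], [4], [5], [6], [7]
  1-simplices (10): [1,2], [1,7], [2,3], [2,4], [2,6], [2,7], [3,5], [3,7], [4,5], [4,6]
  2-simplices (3): [1,2,7], [2,3,7], [2,4,6]

so the chain groups are C_0 ≅ Z^7, C_1 ≅ Z^10, C_2 ≅ Z^3.

Boundary ∂_1: C_1 → C_0 sends each edge [p,q] (with p < q) to q − p. For instance
  ∂[2,6] = [6] − [2].
The 7×10 boundary matrix has rank 6 and Smith normal form diag(1,1,1,1,1,1).

∂_2: C_2 → C_1 sends each 2-simplex [p,q,r] to [q,r] − [p,r] + [p,q]. For instance
  ∂[2,3,7] = [3,7] − [2,7] + [2,3],
  ∂[2,4,6] = [4,6] − [2,6] + [2,4].
As a 10×3 matrix over Z this has rank 3, with invariant factors (1,1,1).

Reading off H_k = ker ∂_k / im ∂_{k+1}:

  H_0: rank C_0 − rank ∂_1 = 7 − 6 = 1, and the invariant factors of ∂_1 are all 1, so H_0 = Z.
  H_1: rank ker ∂_1 − rank ∂_2 = (10 − 6) − 3 = 1, and the invariant factors of ∂_2 are all 1, so H_1 = Z.
  H_2: rank ker ∂_2 − rank ∂_3 = (3 − 3) − 0 = 0, and there is no ∂_3, so H_2 = 0.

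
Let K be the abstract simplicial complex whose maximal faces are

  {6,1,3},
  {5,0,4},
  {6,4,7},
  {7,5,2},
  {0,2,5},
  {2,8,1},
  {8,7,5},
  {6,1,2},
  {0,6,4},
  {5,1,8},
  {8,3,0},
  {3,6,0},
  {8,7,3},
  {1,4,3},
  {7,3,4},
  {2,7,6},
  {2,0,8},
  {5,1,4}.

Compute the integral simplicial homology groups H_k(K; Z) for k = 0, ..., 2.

H_0 ≅ Z,  H_1 ≅ Z × Z/2,  H_2 = 0.

K has 9 vertices, 27 edges, 18 triangles.
rank ∂_0 = 0, rank ∂_1 = 8 ⇒ b_0 = 9 − 0 − 8 = 1; all invariant factors of ∂_1 are 1 so no torsion. So H_0 = Z.
rank ∂_1 = 8, rank ∂_2 = 18 ⇒ b_1 = 27 − 8 − 18 = 1; ∂_2 has invariant factor(s) [2] giving torsion. So H_1 = Z × Z/2.
rank ∂_2 = 18, rank ∂_3 = 0 ⇒ b_2 = 18 − 18 − 0 = 0. So H_2 = 0.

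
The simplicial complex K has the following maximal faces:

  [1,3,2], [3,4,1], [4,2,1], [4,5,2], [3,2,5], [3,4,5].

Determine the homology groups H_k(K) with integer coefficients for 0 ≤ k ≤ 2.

K has 5 vertices, 9 edges, 6 triangles.
rank ∂_0 = 0, rank ∂_1 = 4 ⇒ b_0 = 5 − 0 − 4 = 1; all invariant factors of ∂_1 are 1 so no torsion. So H_0 = Z.
rank ∂_1 = 4, rank ∂_2 = 5 ⇒ b_1 = 9 − 4 − 5 = 0; all invariant factors of ∂_2 are 1 so no torsion. So H_1 = 0.
rank ∂_2 = 5, rank ∂_3 = 0 ⇒ b_2 = 6 − 5 − 0 = 1. So H_2 = Z.

H_0 = Z,  H_1 = 0,  H_2 = Z.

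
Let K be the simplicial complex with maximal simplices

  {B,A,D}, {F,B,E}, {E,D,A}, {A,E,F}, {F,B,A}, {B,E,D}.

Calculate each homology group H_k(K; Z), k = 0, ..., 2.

K has 5 vertices, 9 edges, 6 triangles.
rank ∂_0 = 0, rank ∂_1 = 4 ⇒ b_0 = 5 − 0 − 4 = 1; all invariant factors of ∂_1 are 1 so no torsion. So H_0 ≅ Z.
rank ∂_1 = 4, rank ∂_2 = 5 ⇒ b_1 = 9 − 4 − 5 = 0; all invariant factors of ∂_2 are 1 so no torsion. So H_1 ≅ 0.
rank ∂_2 = 5, rank ∂_3 = 0 ⇒ b_2 = 6 − 5 − 0 = 1. So H_2 ≅ Z.

H_0 = Z,  H_1 = 0,  H_2 = Z.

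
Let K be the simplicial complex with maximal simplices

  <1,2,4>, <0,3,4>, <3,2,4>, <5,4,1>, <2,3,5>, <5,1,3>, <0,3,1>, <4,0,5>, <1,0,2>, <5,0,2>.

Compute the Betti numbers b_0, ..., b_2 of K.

Order the vertices as 0 < 1 < 2 < 3 < 4 < 5. Listing each simplex with vertices in this order, K has dimension 2 with simplices:

  0-simplices (6): [0], [1], [2], [3], [4], [5]
  1-simplices (15): [0,1], [0,2], [0,3], [0,4], [0,5], [1,2], [1,3], [1,4], [1,5], [2,3], [2,4], [2,5], [3,4], [3,5], [4,5]
  2-simplices (10): [0,1,2], [0,1,3], [0,2,5], [0,3,4], [0,4,5], [1,2,4], [1,3,5], [1,4,5], [2,3,4], [2,3,5]

Hence C_0 ≅ Z^6, C_1 ≅ Z^15, C_2 ≅ Z^10.

The boundary map ∂_1: C_1 → C_0 is given by ∂[p,q] = [q] − [p].
As a 6×15 matrix over Z this has rank 5, with invariant factors (1,1,1,1,1).

The boundary map ∂_2: C_2 → C_1 sends each 2-simplex [p,q,r] to [q,r] − [p,r] + [p,q]. For instance
  ∂[0,2,5] = [2,5] − [0,5] + [0,2],
  ∂[1,4,5] = [4,5] − [1,5] + [1,4].
The 15×10 boundary matrix has rank 10 and Smith normal form diag(1,1,1,1,1,1,1,1,1,2).

Now H_k = ker ∂_k / im ∂_{k+1}, so:

  H_0: rank C_0 − rank ∂_1 = 6 − 5 = 1, and the invariant factors of ∂_1 are all 1, so H_0 = Z.
  H_1: rank ker ∂_1 − rank ∂_2 = (15 − 5) − 10 = 0, and ∂_2 has invariant factor 2 > 1, so H_1 = Z/2Z.
  H_2: rank ker ∂_2 − rank ∂_3 = (10 − 10) − 0 = 0, and there is no ∂_3, so H_2 = 0.

(K is a triangulation of the real projective plane RP^2.)

Hence the Betti numbers are b_0 = 1, b_1 = 0, b_2 = 0.

b_0 = 1, b_1 = 0, b_2 = 0.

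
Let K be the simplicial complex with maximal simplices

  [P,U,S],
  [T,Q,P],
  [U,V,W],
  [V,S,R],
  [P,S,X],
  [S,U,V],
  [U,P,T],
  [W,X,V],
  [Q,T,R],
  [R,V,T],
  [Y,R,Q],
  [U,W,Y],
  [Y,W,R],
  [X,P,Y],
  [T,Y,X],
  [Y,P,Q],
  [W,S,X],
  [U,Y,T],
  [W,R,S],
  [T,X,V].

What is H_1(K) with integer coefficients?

H_1 = Z ⊕ Z/2Z.

K has 10 vertices, 30 edges, 20 triangles.
rank ∂_1 = 9, rank ∂_2 = 20 ⇒ b_1 = 30 − 9 − 20 = 1; ∂_2 has invariant factor(s) [2] giving torsion. So H_1 = Z ⊕ Z/2Z.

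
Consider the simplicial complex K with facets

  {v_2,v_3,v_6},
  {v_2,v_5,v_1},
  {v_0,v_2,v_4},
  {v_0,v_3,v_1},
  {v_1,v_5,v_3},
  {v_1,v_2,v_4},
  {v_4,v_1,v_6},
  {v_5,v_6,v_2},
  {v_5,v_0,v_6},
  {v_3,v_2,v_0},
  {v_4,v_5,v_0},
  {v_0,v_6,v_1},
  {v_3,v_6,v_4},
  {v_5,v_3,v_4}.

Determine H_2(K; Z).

H_2 ≅ Z.

Order the vertices as v_0 < v_1 < v_2 < v_3 < v_4 < v_5 < v_6. Listing each simplex with vertices in this order, K has dimension 2 with simplices:

  0-simplices (7): [v_0], [v_1], [v_2], [v_3], [v_4], [v_5], [v_6]
  1-simplices (21): (21 of them)
  2-simplices (14): (14 of them)

Hence C_0 ≅ Z^7, C_1 ≅ Z^21, C_2 ≅ Z^14.

The boundary map ∂_1: C_1 → C_0 maps an edge to its endpoints' difference, ∂[p,q] = q − p.
As a 7×21 matrix over Z this has rank 6, with invariant factors (1,1,1,1,1,1).

Boundary ∂_2: C_2 → C_1 sends each 2-simplex [p,q,r] to [q,r] − [p,r] + [p,q]. For instance
  ∂[v_0,v_2,v_3] = [v_2,v_3] − [v_0,v_3] + [v_0,v_2],
  ∂[v_1,v_2,v_5] = [v_2,v_5] − [v_1,v_5] + [v_1,v_2].
The 21×14 boundary matrix has rank 13 and Smith normal form diag(1,1,1,1,1,1,1,1,1,1,1,1,1).

Now H_k = ker ∂_k / im ∂_{k+1}, so:

  H_2: rank ker ∂_2 − rank ∂_3 = (14 − 13) − 0 = 1, and there is no ∂_3, so H_2 = Z.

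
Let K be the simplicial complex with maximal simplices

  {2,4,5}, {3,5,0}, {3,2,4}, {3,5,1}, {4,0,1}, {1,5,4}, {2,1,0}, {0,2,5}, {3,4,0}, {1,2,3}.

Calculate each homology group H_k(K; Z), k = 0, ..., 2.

Take the total order 0 < 1 < 2 < 3 < 4 < 5 on the vertex set. Then K (dimension 2) consists of the simplices:

  0-simplices (6): [0], [1], [2], [3], [4], [5]
  1-simplices (15): [0,1], [0,2], [0,3], [0,4], [0,5], [1,2], [1,3], [1,4], [1,5], [2,3], [2,4], [2,5], [3,4], [3,5], [4,5]
  2-simplices (10): [0,1,2], [0,1,4], [0,2,5], [0,3,4], [0,3,5], [1,2,3], [1,3,5], [1,4,5], [2,3,4], [2,4,5]

Hence C_0 ≅ Z^6, C_1 ≅ Z^15, C_2 ≅ Z^10.

∂_1: C_1 → C_0 maps an edge to its endpoints' difference, ∂[p,q] = q − p.
The 6×15 boundary matrix has rank 5 and Smith normal form diag(1,1,1,1,1).

∂_2: C_2 → C_1 sends each 2-simplex [p,q,r] to [q,r] − [p,r] + [p,q]. For instance
  ∂[0,3,5] = [3,5] − [0,5] + [0,3],
  ∂[0,3,4] = [3,4] − [0,4] + [0,3].
The resulting 15×10 matrix has rank 10, and its Smith normal form has invariant factors (1,1,1,1,1,1,1,1,1,2).

Now H_k = ker ∂_k / im ∂_{k+1}, so:

  H_0: rank C_0 − rank ∂_1 = 6 − 5 = 1, and the invariant factors of ∂_1 are all 1, so H_0 = Z.
  H_1: rank ker ∂_1 − rank ∂_2 = (15 − 5) − 10 = 0, and ∂_2 has invariant factor 2 > 1, so H_1 = Z/2.
  H_2: rank ker ∂_2 − rank ∂_3 = (10 − 10) − 0 = 0, and there is no ∂_3, so H_2 = 0.

H_0 ≅ Z,  H_1 ≅ Z/2,  H_2 = 0.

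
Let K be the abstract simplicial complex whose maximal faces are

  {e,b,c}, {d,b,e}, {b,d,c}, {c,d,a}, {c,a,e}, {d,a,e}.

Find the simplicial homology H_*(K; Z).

K has 5 vertices, 9 edges, 6 triangles.
rank ∂_0 = 0, rank ∂_1 = 4 ⇒ b_0 = 5 − 0 − 4 = 1; all invariant factors of ∂_1 are 1 so no torsion. So H_0 = Z.
rank ∂_1 = 4, rank ∂_2 = 5 ⇒ b_1 = 9 − 4 − 5 = 0; all invariant factors of ∂_2 are 1 so no torsion. So H_1 = 0.
rank ∂_2 = 5, rank ∂_3 = 0 ⇒ b_2 = 6 − 5 − 0 = 1. So H_2 = Z.

H_0 ≅ Z,  H_1 = 0,  H_2 ≅ Z.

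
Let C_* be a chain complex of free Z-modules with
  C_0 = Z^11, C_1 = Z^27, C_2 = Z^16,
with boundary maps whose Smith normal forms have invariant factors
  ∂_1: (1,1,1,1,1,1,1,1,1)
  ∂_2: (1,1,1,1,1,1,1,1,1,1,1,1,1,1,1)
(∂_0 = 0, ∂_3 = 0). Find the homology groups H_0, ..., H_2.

H_0 ≅ Z^2,  H_1 ≅ Z^3,  H_2 ≅ Z.

H_0: b_0 = 11 − 0 − 9 = 2; torsion from ∂_1 factors > 1: none. So H_0 ≅ Z^2.
H_1: b_1 = 27 − 9 − 15 = 3; torsion from ∂_2 factors > 1: none. So H_1 ≅ Z^3.
H_2: b_2 = 16 − 15 − 0 = 1; torsion from ∂_3 factors > 1: none. So H_2 ≅ Z.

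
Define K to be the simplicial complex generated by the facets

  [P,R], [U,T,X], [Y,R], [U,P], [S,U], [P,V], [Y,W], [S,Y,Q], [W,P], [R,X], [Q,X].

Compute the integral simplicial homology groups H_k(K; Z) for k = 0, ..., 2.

H_0 = Z,  H_1 = Z^4,  H_2 = 0.

Order the vertices as P < Q < R < S < T < U < V < W < X < Y. Listing each simplex with vertices in this order, K has dimension 2 with simplices:

  0-simplices (10): P, Q, R, S, T, U, V, W, X, Y
  1-simplices (15): PR, PU, PV, PW, QS, QX, QY, RX, RY, SU, SY, TU, TX, UX, WY
  2-simplices (2): QSY, TUX

giving chain groups C_0 ≅ Z^10, C_1 ≅ Z^15, C_2 ≅ Z^2.

∂_1: C_1 → C_0 sends each edge [p,q] (with p < q) to q − p. For instance
  ∂SU = U − S.
As a 10×15 matrix over Z this has rank 9, with invariant factors (1,1,1,1,1,1,1,1,1).

Boundary ∂_2: C_2 → C_1 maps a triangle to the signed sum of its edges. For instance
  ∂TUX = UX − TX + TU,
  ∂QSY = SY − QY + QS.
This gives a 15×2 integer matrix of rank 2; reducing to Smith normal form yields diagonal entries (1,1).

Now H_k = ker ∂_k / im ∂_{k+1}, so:

  H_0: rank C_0 − rank ∂_1 = 10 − 9 = 1, and the invariant factors of ∂_1 are all 1, so H_0 = Z.
  H_1: rank ker ∂_1 − rank ∂_2 = (15 − 9) − 2 = 4, and the invariant factors of ∂_2 are all 1, so H_1 = Z^4.
  H_2: rank ker ∂_2 − rank ∂_3 = (2 − 2) − 0 = 0, and there is no ∂_3, so H_2 = 0.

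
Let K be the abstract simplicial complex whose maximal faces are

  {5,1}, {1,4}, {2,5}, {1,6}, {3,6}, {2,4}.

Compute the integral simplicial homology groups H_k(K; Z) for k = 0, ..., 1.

H_0 = Z,  H_1 = Z.

Order the vertices as 1 < 2 < 3 < 4 < 5 < 6. Listing each simplex with vertices in this order, K has dimension 1 with simplices:

  0-simplices (6): [1], [2], [3], [4], [5], [6]
  1-simplices (6): [1,4], [1,5], [1,6], [2,4], [2,5], [3,6]

so the chain groups are C_0 ≅ Z^6, C_1 ≅ Z^6.

∂_1: C_1 → C_0 is given by ∂[p,q] = [q] − [p]. For instance
  ∂[2,4] = [4] − [2].
This gives a 6×6 integer matrix of rank 5; reducing to Smith normal form yields diagonal entries (1,1,1,1,1).

Now H_k = ker ∂_k / im ∂_{k+1}, so:

  H_0: rank C_0 − rank ∂_1 = 6 − 5 = 1, and the invariant factors of ∂_1 are all 1, so H_0 ≅ Z.
  H_1: rank ker ∂_1 − rank ∂_2 = (6 − 5) − 0 = 1, and there is no ∂_2, so H_1 ≅ Z.

As a check, the Euler characteristic is 6 − 6 = 0, which agrees with 1 − 1 = 0.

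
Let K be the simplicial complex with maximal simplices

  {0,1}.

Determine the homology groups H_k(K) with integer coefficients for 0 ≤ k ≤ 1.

We work with the vertex ordering 0 < 1. The simplices of K, each written with vertices in increasing order, are:

  0-simplices (2): [0], [1]
  1-simplices (1): [0,1]

so the chain groups are C_0 ≅ Z^2, C_1 ≅ Z^1.

∂_1: C_1 → C_0 maps an edge to its endpoints' difference, ∂[p,q] = q − p.
The 2×1 boundary matrix has rank 1 and Smith normal form diag(1).

From H_k ≅ ker(∂_k) / im(∂_{k+1}) we obtain:

  H_0: rank C_0 − rank ∂_1 = 2 − 1 = 1, and the invariant factors of ∂_1 are all 1, so H_0 = Z.
  H_1: rank ker ∂_1 − rank ∂_2 = (1 − 1) − 0 = 0, and there is no ∂_2, so H_1 = 0.

H_0 = Z,  H_1 = 0.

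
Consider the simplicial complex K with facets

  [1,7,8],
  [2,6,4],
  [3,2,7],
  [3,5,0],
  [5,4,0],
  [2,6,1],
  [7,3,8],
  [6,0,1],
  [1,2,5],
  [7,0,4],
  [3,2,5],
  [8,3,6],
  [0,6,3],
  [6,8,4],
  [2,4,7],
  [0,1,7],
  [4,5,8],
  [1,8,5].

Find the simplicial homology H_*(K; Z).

K has 9 vertices, 27 edges, 18 triangles.
rank ∂_0 = 0, rank ∂_1 = 8 ⇒ b_0 = 9 − 0 − 8 = 1; all invariant factors of ∂_1 are 1 so no torsion. So H_0 ≅ Z.
rank ∂_1 = 8, rank ∂_2 = 17 ⇒ b_1 = 27 − 8 − 17 = 2; all invariant factors of ∂_2 are 1 so no torsion. So H_1 ≅ Z^2.
rank ∂_2 = 17, rank ∂_3 = 0 ⇒ b_2 = 18 − 17 − 0 = 1. So H_2 ≅ Z.

H_0 = Z,  H_1 = Z^2,  H_2 = Z.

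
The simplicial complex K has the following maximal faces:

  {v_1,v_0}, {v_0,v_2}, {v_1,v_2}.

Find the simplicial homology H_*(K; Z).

K has 3 vertices, 3 edges.
rank ∂_0 = 0, rank ∂_1 = 2 ⇒ b_0 = 3 − 0 − 2 = 1; all invariant factors of ∂_1 are 1 so no torsion. So H_0 ≅ Z.
rank ∂_1 = 2, rank ∂_2 = 0 ⇒ b_1 = 3 − 2 − 0 = 1. So H_1 ≅ Z.

H_0 = Z,  H_1 = Z.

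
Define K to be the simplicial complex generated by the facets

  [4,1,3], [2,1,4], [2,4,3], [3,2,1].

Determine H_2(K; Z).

H_2 ≅ Z.

Take the total order 1 < 2 < 3 < 4 on the vertex set. Then K (dimension 2) consists of the simplices:

  0-simplices (4): [1], [2], [3], [4]
  1-simplices (6): [1,2], [1,3], [1,4], [2,3], [2,4], [3,4]
  2-simplices (4): [1,2,3], [1,2,4], [1,3,4], [2,3,4]

giving chain groups C_0 ≅ Z^4, C_1 ≅ Z^6, C_2 ≅ Z^4.

Boundary ∂_1: C_1 → C_0 maps an edge to its endpoints' difference, ∂[p,q] = q − p. For instance
  ∂[1,2] = [2] − [1].
The resulting 4×6 matrix has rank 3, and its Smith normal form has invariant factors (1,1,1).

Boundary ∂_2: C_2 → C_1 acts by ∂[p,q,r] = [q,r] − [p,r] + [p,q]. For instance
  ∂[1,3,4] = [3,4] − [1,4] + [1,3],
  ∂[1,2,3] = [2,3] − [1,3] + [1,2].
As a 6×4 matrix over Z this has rank 3, with invariant factors (1,1,1).

Now H_k = ker ∂_k / im ∂_{k+1}, so:

  H_2: rank ker ∂_2 − rank ∂_3 = (4 − 3) − 0 = 1, and there is no ∂_3, so H_2 = Z.

(K is a triangulation of the 2-sphere S^2.)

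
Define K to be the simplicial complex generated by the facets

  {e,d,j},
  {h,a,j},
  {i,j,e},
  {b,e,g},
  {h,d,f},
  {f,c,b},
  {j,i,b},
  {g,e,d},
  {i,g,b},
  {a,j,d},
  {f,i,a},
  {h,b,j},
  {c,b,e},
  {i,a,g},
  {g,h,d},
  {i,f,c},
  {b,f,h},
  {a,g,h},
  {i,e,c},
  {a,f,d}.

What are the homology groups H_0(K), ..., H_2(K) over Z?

H_0 ≅ Z,  H_1 ≅ Z ⊕ Z/2Z,  H_2 = 0.

Order the vertices as a < b < c < d < e < f < g < h < i < j. Listing each simplex with vertices in this order, K has dimension 2 with simplices:

  0-simplices (10): a, b, c, d, e, f, g, h, i, j
  1-simplices (30): ad, af, ag, ah, ai, aj, bc, be, bf, bg, bh, bi, bj, ce, cf, ci, de, df, dg, dh, dj, eg, ei, ej, fh, fi, gh, gi, hj, ij
  2-simplices (20): adf, adj, afi, agh, agi, ahj, bce, bcf, beg, bfh, bgi, bhj, bij, cei, cfi, deg, dej, dfh, dgh, eij

Hence C_0 ≅ Z^10, C_1 ≅ Z^30, C_2 ≅ Z^20.

The boundary map ∂_1: C_1 → C_0 maps an edge to its endpoints' difference, ∂[p,q] = q − p.
The 10×30 boundary matrix has rank 9 and Smith normal form diag(1,1,1,1,1,1,1,1,1).

The boundary map ∂_2: C_2 → C_1 maps a triangle to the signed sum of its edges. For instance
  ∂bcf = cf − bf + bc,
  ∂beg = eg − bg + be.
The 30×20 boundary matrix has rank 20 and Smith normal form diag(1,1,1,1,1,1,1,1,1,1,1,1,1,1,1,1,1,1,1,2).

From H_k ≅ ker(∂_k) / im(∂_{k+1}) we obtain:

  H_0: rank C_0 − rank ∂_1 = 10 − 9 = 1, and the invariant factors of ∂_1 are all 1, so H_0 = Z.
  H_1: rank ker ∂_1 − rank ∂_2 = (30 − 9) − 20 = 1, and ∂_2 has invariant factor 2 > 1, so H_1 = Z ⊕ Z/2Z.
  H_2: rank ker ∂_2 − rank ∂_3 = (20 − 20) − 0 = 0, and there is no ∂_3, so H_2 = 0.

(K is a triangulation of the Klein bottle.)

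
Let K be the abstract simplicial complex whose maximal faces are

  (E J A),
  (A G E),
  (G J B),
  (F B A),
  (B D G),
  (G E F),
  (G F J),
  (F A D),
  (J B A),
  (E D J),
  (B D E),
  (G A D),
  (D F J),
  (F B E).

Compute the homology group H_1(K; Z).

Fix the vertex order A < B < D < E < F < G < J and write every simplex with vertices in increasing order. Then dim K = 2 and the simplices of K are:

  0-simplices (7): A, B, D, E, F, G, J
  1-simplices (21): AB, AD, AE, AF, AG, AJ, BD, BE, BF, BG, BJ, DE, DF, DG, DJ, EF, EG, EJ, FG, FJ, GJ
  2-simplices (14): ABF, ABJ, ADF, ADG, AEG, AEJ, BDE, BDG, BEF, BGJ, DEJ, DFJ, EFG, FGJ

giving chain groups C_0 ≅ Z^7, C_1 ≅ Z^21, C_2 ≅ Z^14.

The boundary map ∂_1: C_1 → C_0 is given by ∂[p,q] = [q] − [p]. For instance
  ∂BD = D − B.
The resulting 7×21 matrix has rank 6, and its Smith normal form has invariant factors (1,1,1,1,1,1).

The boundary map ∂_2: C_2 → C_1 sends each 2-simplex [p,q,r] to [q,r] − [p,r] + [p,q]. For instance
  ∂DEJ = EJ − DJ + DE,
  ∂ADF = DF − AF + AD.
This gives a 21×14 integer matrix of rank 13; reducing to Smith normal form yields diagonal entries (1,1,1,1,1,1,1,1,1,1,1,1,1).

Now H_k = ker ∂_k / im ∂_{k+1}, so:

  H_1: rank ker ∂_1 − rank ∂_2 = (21 − 6) − 13 = 2, and the invariant factors of ∂_2 are all 1, so H_1 = Z^2.

H_1 ≅ Z^2.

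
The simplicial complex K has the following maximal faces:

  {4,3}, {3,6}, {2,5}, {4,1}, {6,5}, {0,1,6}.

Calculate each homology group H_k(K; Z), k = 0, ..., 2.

Take the total order 0 < 1 < 2 < 3 < 4 < 5 < 6 on the vertex set. Then K (dimension 2) consists of the simplices:

  0-simplices (7): [0], [1], [2], [3], [4], [5], [6]
  1-simplices (8): [0,1], [0,6], [1,4], [1,6], [2,5], [3,4], [3,6], [5,6]
  2-simplices (1): [0,1,6]

Hence C_0 ≅ Z^7, C_1 ≅ Z^8, C_2 ≅ Z^1.

The boundary map ∂_1: C_1 → C_0 sends each edge [p,q] (with p < q) to q − p. For instance
  ∂[5,6] = [6] − [5].
The resulting 7×8 matrix has rank 6, and its Smith normal form has invariant factors (1,1,1,1,1,1).

Boundary ∂_2: C_2 → C_1 acts by ∂[p,q,r] = [q,r] − [p,r] + [p,q]. For instance
  ∂[0,1,6] = [1,6] − [0,6] + [0,1].
As a 8×1 matrix over Z this has rank 1, with invariant factors (1).

Now H_k = ker ∂_k / im ∂_{k+1}, so:

  H_0: rank C_0 − rank ∂_1 = 7 − 6 = 1, and the invariant factors of ∂_1 are all 1, so H_0 = Z.
  H_1: rank ker ∂_1 − rank ∂_2 = (8 − 6) − 1 = 1, and the invariant factors of ∂_2 are all 1, so H_1 = Z.
  H_2: rank ker ∂_2 − rank ∂_3 = (1 − 1) − 0 = 0, and there is no ∂_3, so H_2 = 0.

H_0 ≅ Z,  H_1 ≅ Z,  H_2 = 0.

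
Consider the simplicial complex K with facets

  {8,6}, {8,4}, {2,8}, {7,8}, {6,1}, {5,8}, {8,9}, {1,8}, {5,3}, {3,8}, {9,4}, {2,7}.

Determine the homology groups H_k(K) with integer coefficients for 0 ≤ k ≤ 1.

Take the total order 1 < 2 < 3 < 4 < 5 < 6 < 7 < 8 < 9 on the vertex set. Then K (dimension 1) consists of the simplices:

  0-simplices (9): [1], [2], [3], [4], [5], [6], [7], [8], [9]
  1-simplices (12): [1,6], [1,8], [2,7], [2,8], [3,5], [3,8], [4,8], [4,9], [5,8], [6,8], [7,8], [8,9]

giving chain groups C_0 ≅ Z^9, C_1 ≅ Z^12.

The boundary map ∂_1: C_1 → C_0 maps an edge to its endpoints' difference, ∂[p,q] = q − p. For instance
  ∂[7,8] = [8] − [7].
As a 9×12 matrix over Z this has rank 8, with invariant factors (1,1,1,1,1,1,1,1).

From H_k ≅ ker(∂_k) / im(∂_{k+1}) we obtain:

  H_0: rank C_0 − rank ∂_1 = 9 − 8 = 1, and the invariant factors of ∂_1 are all 1, so H_0 = Z.
  H_1: rank ker ∂_1 − rank ∂_2 = (12 − 8) − 0 = 4, and there is no ∂_2, so H_1 = Z^4.

H_0 = Z,  H_1 = Z^4.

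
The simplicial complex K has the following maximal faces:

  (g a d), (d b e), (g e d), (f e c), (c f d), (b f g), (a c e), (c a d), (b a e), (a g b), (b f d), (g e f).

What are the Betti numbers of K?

b_0 = 1, b_1 = 0, b_2 = 0.

Take the total order a < b < c < d < e < f < g on the vertex set. Then K (dimension 2) consists of the simplices:

  0-simplices (7): a, b, c, d, e, f, g
  1-simplices (18): ab, ac, ad, ae, ag, bd, be, bf, bg, cd, ce, cf, de, df, dg, ef, eg, fg
  2-simplices (12): abe, abg, acd, ace, adg, bde, bdf, bfg, cdf, cef, deg, efg

Hence C_0 ≅ Z^7, C_1 ≅ Z^18, C_2 ≅ Z^12.

Boundary ∂_1: C_1 → C_0 is given by ∂[p,q] = [q] − [p].
The resulting 7×18 matrix has rank 6, and its Smith normal form has invariant factors (1,1,1,1,1,1).

Boundary ∂_2: C_2 → C_1 sends each 2-simplex [p,q,r] to [q,r] − [p,r] + [p,q]. For instance
  ∂ace = ce − ae + ac,
  ∂bdf = df − bf + bd.
As a 18×12 matrix over Z this has rank 12, with invariant factors (1,1,1,1,1,1,1,1,1,1,1,2).

Computing H_k = (kernel of ∂_k) / (image of ∂_{k+1}):

  H_0: rank C_0 − rank ∂_1 = 7 − 6 = 1, and the invariant factors of ∂_1 are all 1, so H_0 = Z.
  H_1: rank ker ∂_1 − rank ∂_2 = (18 − 6) − 12 = 0, and ∂_2 has invariant factor 2 > 1, so H_1 = Z/2Z.
  H_2: rank ker ∂_2 − rank ∂_3 = (12 − 12) − 0 = 0, and there is no ∂_3, so H_2 = 0.

As a check, the Euler characteristic is 7 − 18 + 12 = 1, which agrees with 1 − 0 + 0 = 1.

Hence the Betti numbers are b_0 = 1, b_1 = 0, b_2 = 0.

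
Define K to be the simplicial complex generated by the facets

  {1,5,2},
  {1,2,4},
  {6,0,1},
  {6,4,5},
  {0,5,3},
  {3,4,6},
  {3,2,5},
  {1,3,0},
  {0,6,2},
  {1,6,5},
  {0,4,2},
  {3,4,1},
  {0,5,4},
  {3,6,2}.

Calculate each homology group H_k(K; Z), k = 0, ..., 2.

K has 7 vertices, 21 edges, 14 triangles.
rank ∂_0 = 0, rank ∂_1 = 6 ⇒ b_0 = 7 − 0 − 6 = 1; all invariant factors of ∂_1 are 1 so no torsion. So H_0 ≅ Z.
rank ∂_1 = 6, rank ∂_2 = 13 ⇒ b_1 = 21 − 6 − 13 = 2; all invariant factors of ∂_2 are 1 so no torsion. So H_1 ≅ Z^2.
rank ∂_2 = 13, rank ∂_3 = 0 ⇒ b_2 = 14 − 13 − 0 = 1. So H_2 ≅ Z.

H_0 ≅ Z,  H_1 ≅ Z^2,  H_2 ≅ Z.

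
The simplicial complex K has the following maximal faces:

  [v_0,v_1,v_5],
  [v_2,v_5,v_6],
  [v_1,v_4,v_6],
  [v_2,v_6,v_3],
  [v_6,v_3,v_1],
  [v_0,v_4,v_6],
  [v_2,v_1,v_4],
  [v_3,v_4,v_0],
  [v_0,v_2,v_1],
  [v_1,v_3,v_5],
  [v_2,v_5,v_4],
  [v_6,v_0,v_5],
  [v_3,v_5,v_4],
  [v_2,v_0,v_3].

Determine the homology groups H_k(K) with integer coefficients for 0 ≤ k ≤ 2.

Order the vertices as v_0 < v_1 < v_2 < v_3 < v_4 < v_5 < v_6. Listing each simplex with vertices in this order, K has dimension 2 with simplices:

  0-simplices (7): [v_0], [v_1], [v_2], [v_3], [v_4], [v_5], [v_6]
  1-simplices (21): (21 of them)
  2-simplices (14): (14 of them)

Hence C_0 ≅ Z^7, C_1 ≅ Z^21, C_2 ≅ Z^14.

Boundary ∂_1: C_1 → C_0 maps an edge to its endpoints' difference, ∂[p,q] = q − p.
This gives a 7×21 integer matrix of rank 6; reducing to Smith normal form yields diagonal entries (1,1,1,1,1,1).

∂_2: C_2 → C_1 acts by ∂[p,q,r] = [q,r] − [p,r] + [p,q]. For instance
  ∂[v_3,v_4,v_5] = [v_4,v_5] − [v_3,v_5] + [v_3,v_4],
  ∂[v_2,v_5,v_6] = [v_5,v_6] − [v_2,v_6] + [v_2,v_5].
This gives a 21×14 integer matrix of rank 13; reducing to Smith normal form yields diagonal entries (1,1,1,1,1,1,1,1,1,1,1,1,1).

Computing H_k = (kernel of ∂_k) / (image of ∂_{k+1}):

  H_0: rank C_0 − rank ∂_1 = 7 − 6 = 1, and the invariant factors of ∂_1 are all 1, so H_0 ≅ Z.
  H_1: rank ker ∂_1 − rank ∂_2 = (21 − 6) − 13 = 2, and the invariant factors of ∂_2 are all 1, so H_1 ≅ Z^2.
  H_2: rank ker ∂_2 − rank ∂_3 = (14 − 13) − 0 = 1, and there is no ∂_3, so H_2 ≅ Z.

H_0 = Z,  H_1 = Z^2,  H_2 = Z.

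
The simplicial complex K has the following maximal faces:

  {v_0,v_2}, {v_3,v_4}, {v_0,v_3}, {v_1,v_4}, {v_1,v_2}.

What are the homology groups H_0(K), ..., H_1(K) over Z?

Take the total order v_0 < v_1 < v_2 < v_3 < v_4 on the vertex set. Then K (dimension 1) consists of the simplices:

  0-simplices (5): [v_0], [v_1], [v_2], [v_3], [v_4]
  1-simplices (5): [v_0,v_2], [v_0,v_3], [v_1,v_2], [v_1,v_4], [v_3,v_4]

Hence C_0 ≅ Z^5, C_1 ≅ Z^5.

Boundary ∂_1: C_1 → C_0 maps an edge to its endpoints' difference, ∂[p,q] = q − p. For instance
  ∂[v_0,v_3] = [v_3] − [v_0].
This gives a 5×5 integer matrix of rank 4; reducing to Smith normal form yields diagonal entries (1,1,1,1).

From H_k ≅ ker(∂_k) / im(∂_{k+1}) we obtain:

  H_0: rank C_0 − rank ∂_1 = 5 − 4 = 1, and the invariant factors of ∂_1 are all 1, so H_0 ≅ Z.
  H_1: rank ker ∂_1 − rank ∂_2 = (5 − 4) − 0 = 1, and there is no ∂_2, so H_1 ≅ Z.

H_0 ≅ Z,  H_1 ≅ Z.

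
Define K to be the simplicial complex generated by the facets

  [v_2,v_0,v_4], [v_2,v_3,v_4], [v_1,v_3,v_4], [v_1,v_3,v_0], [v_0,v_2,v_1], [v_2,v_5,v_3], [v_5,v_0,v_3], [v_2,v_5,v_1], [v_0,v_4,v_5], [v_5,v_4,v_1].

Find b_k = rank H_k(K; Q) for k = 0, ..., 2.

Fix the vertex order v_0 < v_1 < v_2 < v_3 < v_4 < v_5 and write every simplex with vertices in increasing order. Then dim K = 2 and the simplices of K are:

  0-simplices (6): [v_0], [v_1], [v_2], [v_3], [v_4], [v_5]
  1-simplices (15): (15 of them)
  2-simplices (10): [v_0,v_1,v_2], [v_0,v_1,v_3], [v_0,v_2,v_4], [v_0,v_3,v_5], [v_0,v_4,v_5], [v_1,v_2,v_5], [v_1,v_3,v_4], [v_1,v_4,v_5], [v_2,v_3,v_4], [v_2,v_3,v_5]

so the chain groups are C_0 ≅ Z^6, C_1 ≅ Z^15, C_2 ≅ Z^10.

∂_1: C_1 → C_0 is given by ∂[p,q] = [q] − [p].
The 6×15 boundary matrix has rank 5 and Smith normal form diag(1,1,1,1,1).

Boundary ∂_2: C_2 → C_1 maps a triangle to the signed sum of its edges. For instance
  ∂[v_1,v_3,v_4] = [v_3,v_4] − [v_1,v_4] + [v_1,v_3],
  ∂[v_2,v_3,v_5] = [v_3,v_5] − [v_2,v_5] + [v_2,v_3].
The 15×10 boundary matrix has rank 10 and Smith normal form diag(1,1,1,1,1,1,1,1,1,2).

From H_k ≅ ker(∂_k) / im(∂_{k+1}) we obtain:

  H_0: rank C_0 − rank ∂_1 = 6 − 5 = 1, and the invariant factors of ∂_1 are all 1, so H_0 ≅ Z.
  H_1: rank ker ∂_1 − rank ∂_2 = (15 − 5) − 10 = 0, and ∂_2 has invariant factor 2 > 1, so H_1 ≅ Z/2.
  H_2: rank ker ∂_2 − rank ∂_3 = (10 − 10) − 0 = 0, and there is no ∂_3, so H_2 ≅ 0.

As a check, the Euler characteristic is 6 − 15 + 10 = 1, which agrees with 1 − 0 + 0 = 1.

Hence the Betti numbers are b_0 = 1, b_1 = 0, b_2 = 0.

b_0 = 1, b_1 = 0, b_2 = 0.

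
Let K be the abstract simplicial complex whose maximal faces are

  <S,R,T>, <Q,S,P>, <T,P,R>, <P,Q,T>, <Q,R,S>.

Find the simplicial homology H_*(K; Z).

H_0 ≅ Z,  H_1 ≅ Z,  H_2 = 0.

Take the total order P < Q < R < S < T on the vertex set. Then K (dimension 2) consists of the simplices:

  0-simplices (5): P, Q, R, S, T
  1-simplices (10): PQ, PR, PS, PT, QR, QS, QT, RS, RT, ST
  2-simplices (5): PQS, PQT, PRT, QRS, RST

Hence C_0 ≅ Z^5, C_1 ≅ Z^10, C_2 ≅ Z^5.

∂_1: C_1 → C_0 maps an edge to its endpoints' difference, ∂[p,q] = q − p.
The 5×10 boundary matrix has rank 4 and Smith normal form diag(1,1,1,1).

Boundary ∂_2: C_2 → C_1 sends each 2-simplex [p,q,r] to [q,r] − [p,r] + [p,q]. For instance
  ∂QRS = RS − QS + QR,
  ∂PQS = QS − PS + PQ.
This gives a 10×5 integer matrix of rank 5; reducing to Smith normal form yields diagonal entries (1,1,1,1,1).

Now H_k = ker ∂_k / im ∂_{k+1}, so:

  H_0: rank C_0 − rank ∂_1 = 5 − 4 = 1, and the invariant factors of ∂_1 are all 1, so H_0 ≅ Z.
  H_1: rank ker ∂_1 − rank ∂_2 = (10 − 4) − 5 = 1, and the invariant factors of ∂_2 are all 1, so H_1 ≅ Z.
  H_2: rank ker ∂_2 − rank ∂_3 = (5 − 5) − 0 = 0, and there is no ∂_3, so H_2 ≅ 0.

As a check, the Euler characteristic is 5 − 10 + 5 = 0, which agrees with 1 − 1 + 0 = 0.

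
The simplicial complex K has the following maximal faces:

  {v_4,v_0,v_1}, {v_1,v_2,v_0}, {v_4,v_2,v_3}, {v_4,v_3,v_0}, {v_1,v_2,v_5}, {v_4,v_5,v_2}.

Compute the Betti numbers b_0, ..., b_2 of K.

Fix the vertex order v_0 < v_1 < v_2 < v_3 < v_4 < v_5 and write every simplex with vertices in increasing order. Then dim K = 2 and the simplices of K are:

  0-simplices (6): [v_0], [v_1], [v_2], [v_3], [v_4], [v_5]
  1-simplices (12): [v_0,v_1], [v_0,v_2], [v_0,v_3], [v_0,v_4], [v_1,v_2], [v_1,v_4], [v_1,v_5], [v_2,v_3], [v_2,v_4], [v_2,v_5], [v_3,v_4], [v_4,v_5]
  2-simplices (6): [v_0,v_1,v_2], [v_0,v_1,v_4], [v_0,v_3,v_4], [v_1,v_2,v_5], [v_2,v_3,v_4], [v_2,v_4,v_5]

giving chain groups C_0 ≅ Z^6, C_1 ≅ Z^12, C_2 ≅ Z^6.

The boundary map ∂_1: C_1 → C_0 sends each edge [p,q] (with p < q) to q − p.
This gives a 6×12 integer matrix of rank 5; reducing to Smith normal form yields diagonal entries (1,1,1,1,1).

∂_2: C_2 → C_1 sends each 2-simplex [p,q,r] to [q,r] − [p,r] + [p,q]. For instance
  ∂[v_1,v_2,v_5] = [v_2,v_5] − [v_1,v_5] + [v_1,v_2],
  ∂[v_2,v_4,v_5] = [v_4,v_5] − [v_2,v_5] + [v_2,v_4].
This gives a 12×6 integer matrix of rank 6; reducing to Smith normal form yields diagonal entries (1,1,1,1,1,1).

Reading off H_k = ker ∂_k / im ∂_{k+1}:

  H_0: rank C_0 − rank ∂_1 = 6 − 5 = 1, and the invariant factors of ∂_1 are all 1, so H_0 = Z.
  H_1: rank ker ∂_1 − rank ∂_2 = (12 − 5) − 6 = 1, and the invariant factors of ∂_2 are all 1, so H_1 = Z.
  H_2: rank ker ∂_2 − rank ∂_3 = (6 − 6) − 0 = 0, and there is no ∂_3, so H_2 = 0.

Hence the Betti numbers are b_0 = 1, b_1 = 1, b_2 = 0.

b_0 = 1, b_1 = 1, b_2 = 0.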